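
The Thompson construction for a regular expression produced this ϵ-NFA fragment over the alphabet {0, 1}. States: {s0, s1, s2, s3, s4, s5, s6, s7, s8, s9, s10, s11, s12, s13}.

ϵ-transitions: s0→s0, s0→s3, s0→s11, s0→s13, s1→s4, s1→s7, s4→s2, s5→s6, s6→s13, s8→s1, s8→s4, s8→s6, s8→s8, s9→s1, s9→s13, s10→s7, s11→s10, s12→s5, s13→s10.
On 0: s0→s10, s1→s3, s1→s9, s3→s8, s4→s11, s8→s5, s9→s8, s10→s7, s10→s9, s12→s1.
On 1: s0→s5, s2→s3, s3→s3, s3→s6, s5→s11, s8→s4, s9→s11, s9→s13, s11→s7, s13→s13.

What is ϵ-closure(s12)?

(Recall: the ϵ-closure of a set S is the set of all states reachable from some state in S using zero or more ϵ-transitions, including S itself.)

{s5, s6, s7, s10, s12, s13}

Start with {s12}.
From s12 via ϵ: add s5.
From s5 via ϵ: add s6.
From s6 via ϵ: add s13.
From s13 via ϵ: add s10.
From s10 via ϵ: add s7.
No new states can be added; the closed set is {s5, s6, s7, s10, s12, s13}.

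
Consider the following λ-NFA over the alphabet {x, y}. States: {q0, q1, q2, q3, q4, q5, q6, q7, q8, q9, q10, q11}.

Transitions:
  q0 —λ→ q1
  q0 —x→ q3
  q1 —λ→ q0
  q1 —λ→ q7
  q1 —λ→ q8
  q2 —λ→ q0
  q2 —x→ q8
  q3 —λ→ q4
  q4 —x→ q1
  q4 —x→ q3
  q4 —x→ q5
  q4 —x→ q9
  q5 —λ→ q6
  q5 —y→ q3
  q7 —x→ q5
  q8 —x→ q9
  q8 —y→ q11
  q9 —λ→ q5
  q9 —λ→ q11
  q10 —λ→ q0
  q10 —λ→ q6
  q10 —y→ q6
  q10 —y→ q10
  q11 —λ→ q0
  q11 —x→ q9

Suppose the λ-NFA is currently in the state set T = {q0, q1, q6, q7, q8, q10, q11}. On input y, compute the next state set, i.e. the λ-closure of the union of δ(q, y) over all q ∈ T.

{q0, q1, q6, q7, q8, q10, q11}

q8 on y → {q11}.
q10 on y → {q6, q10}.
No y-transition from q0, q1, q6, q7, q11.
Union after reading y: {q6, q10, q11}.
Now take the λ-closure:
From q10 via λ: add q0.
From q0 via λ: add q1.
From q1 via λ: add q7, q8.
No new states can be added; the closed set is {q0, q1, q6, q7, q8, q10, q11}.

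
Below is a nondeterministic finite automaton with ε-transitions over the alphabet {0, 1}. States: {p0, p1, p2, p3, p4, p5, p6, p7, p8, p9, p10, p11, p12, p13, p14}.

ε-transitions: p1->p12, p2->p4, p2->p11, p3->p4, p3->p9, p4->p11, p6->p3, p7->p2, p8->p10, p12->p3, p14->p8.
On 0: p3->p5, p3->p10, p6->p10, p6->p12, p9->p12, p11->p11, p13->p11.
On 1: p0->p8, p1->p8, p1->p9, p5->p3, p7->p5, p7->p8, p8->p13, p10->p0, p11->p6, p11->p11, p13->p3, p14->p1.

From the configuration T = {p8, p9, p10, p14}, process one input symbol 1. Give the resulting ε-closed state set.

{p0, p1, p3, p4, p9, p11, p12, p13}

p8 on 1 → {p13}.
p10 on 1 → {p0}.
p14 on 1 → {p1}.
No 1-transition from p9.
Union after reading 1: {p0, p1, p13}.
Now take the ε-closure:
From p1 via ε: add p12.
From p12 via ε: add p3.
From p3 via ε: add p4, p9.
From p4 via ε: add p11.
No new states can be added; the closed set is {p0, p1, p3, p4, p9, p11, p12, p13}.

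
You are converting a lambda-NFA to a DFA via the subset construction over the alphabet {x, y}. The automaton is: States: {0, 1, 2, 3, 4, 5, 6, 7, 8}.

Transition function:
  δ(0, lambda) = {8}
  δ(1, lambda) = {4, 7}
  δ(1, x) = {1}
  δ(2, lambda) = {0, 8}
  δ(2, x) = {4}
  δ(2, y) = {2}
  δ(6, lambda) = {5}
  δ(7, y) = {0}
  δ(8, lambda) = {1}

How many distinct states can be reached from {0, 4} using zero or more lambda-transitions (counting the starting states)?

Start with {0, 4}.
From 0 via lambda: add 8.
From 8 via lambda: add 1.
From 1 via lambda: add 7.
lambda-closure = {0, 1, 4, 7, 8}, which has 5 states.

5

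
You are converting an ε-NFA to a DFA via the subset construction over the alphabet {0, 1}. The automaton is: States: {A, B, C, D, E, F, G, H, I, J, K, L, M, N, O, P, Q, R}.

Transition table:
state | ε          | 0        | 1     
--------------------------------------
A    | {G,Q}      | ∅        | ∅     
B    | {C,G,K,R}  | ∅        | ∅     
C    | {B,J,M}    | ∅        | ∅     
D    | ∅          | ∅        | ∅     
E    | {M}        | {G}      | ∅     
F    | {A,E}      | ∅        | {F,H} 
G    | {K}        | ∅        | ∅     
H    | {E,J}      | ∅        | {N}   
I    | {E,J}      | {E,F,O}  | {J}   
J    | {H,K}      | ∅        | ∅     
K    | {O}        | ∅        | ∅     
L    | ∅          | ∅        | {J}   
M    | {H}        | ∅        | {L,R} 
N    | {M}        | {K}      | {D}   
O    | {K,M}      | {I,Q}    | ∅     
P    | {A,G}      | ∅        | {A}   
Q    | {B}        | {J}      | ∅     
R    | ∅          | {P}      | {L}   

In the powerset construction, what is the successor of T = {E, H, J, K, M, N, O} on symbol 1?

{D, E, H, J, K, L, M, N, O, R}

H on 1 → {N}.
M on 1 → {L, R}.
N on 1 → {D}.
No 1-transition from E, J, K, O.
Union after reading 1: {D, L, N, R}.
Now take the ε-closure:
From N via ε: add M.
From M via ε: add H.
From H via ε: add E, J.
From J via ε: add K.
From K via ε: add O.
No new states can be added; the closed set is {D, E, H, J, K, L, M, N, O, R}.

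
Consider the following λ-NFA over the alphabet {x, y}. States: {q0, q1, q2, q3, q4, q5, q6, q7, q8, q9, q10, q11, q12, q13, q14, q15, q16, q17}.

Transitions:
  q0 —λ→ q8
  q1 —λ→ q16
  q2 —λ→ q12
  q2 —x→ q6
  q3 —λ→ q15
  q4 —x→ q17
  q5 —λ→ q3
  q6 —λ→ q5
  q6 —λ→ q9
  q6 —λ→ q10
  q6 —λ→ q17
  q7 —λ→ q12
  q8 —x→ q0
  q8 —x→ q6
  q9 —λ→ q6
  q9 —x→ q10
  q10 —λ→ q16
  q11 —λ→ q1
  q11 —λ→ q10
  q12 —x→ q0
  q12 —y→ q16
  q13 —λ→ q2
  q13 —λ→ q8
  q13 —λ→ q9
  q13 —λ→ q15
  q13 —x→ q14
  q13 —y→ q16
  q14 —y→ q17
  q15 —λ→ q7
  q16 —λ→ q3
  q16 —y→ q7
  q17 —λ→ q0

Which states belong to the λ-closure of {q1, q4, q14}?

Start with {q1, q4, q14}.
From q1 via λ: add q16.
From q16 via λ: add q3.
From q3 via λ: add q15.
From q15 via λ: add q7.
From q7 via λ: add q12.
No new states can be added; the closed set is {q1, q3, q4, q7, q12, q14, q15, q16}.

{q1, q3, q4, q7, q12, q14, q15, q16}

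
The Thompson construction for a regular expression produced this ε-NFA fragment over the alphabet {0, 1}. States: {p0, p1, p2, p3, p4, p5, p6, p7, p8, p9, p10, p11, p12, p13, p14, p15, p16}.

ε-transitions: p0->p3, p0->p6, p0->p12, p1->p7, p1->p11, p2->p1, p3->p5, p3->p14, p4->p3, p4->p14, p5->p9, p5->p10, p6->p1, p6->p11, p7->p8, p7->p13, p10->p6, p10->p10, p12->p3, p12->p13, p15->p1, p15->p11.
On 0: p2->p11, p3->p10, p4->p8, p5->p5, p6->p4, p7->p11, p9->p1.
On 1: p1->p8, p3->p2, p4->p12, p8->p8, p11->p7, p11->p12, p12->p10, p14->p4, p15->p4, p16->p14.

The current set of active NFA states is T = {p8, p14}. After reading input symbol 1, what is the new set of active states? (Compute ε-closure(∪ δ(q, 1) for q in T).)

{p1, p3, p4, p5, p6, p7, p8, p9, p10, p11, p13, p14}

p8 on 1 → {p8}.
p14 on 1 → {p4}.
Union after reading 1: {p4, p8}.
Now take the ε-closure:
From p4 via ε: add p3, p14.
From p3 via ε: add p5.
From p5 via ε: add p9, p10.
From p10 via ε: add p6.
From p6 via ε: add p1, p11.
From p1 via ε: add p7.
From p7 via ε: add p13.
No new states can be added; the closed set is {p1, p3, p4, p5, p6, p7, p8, p9, p10, p11, p13, p14}.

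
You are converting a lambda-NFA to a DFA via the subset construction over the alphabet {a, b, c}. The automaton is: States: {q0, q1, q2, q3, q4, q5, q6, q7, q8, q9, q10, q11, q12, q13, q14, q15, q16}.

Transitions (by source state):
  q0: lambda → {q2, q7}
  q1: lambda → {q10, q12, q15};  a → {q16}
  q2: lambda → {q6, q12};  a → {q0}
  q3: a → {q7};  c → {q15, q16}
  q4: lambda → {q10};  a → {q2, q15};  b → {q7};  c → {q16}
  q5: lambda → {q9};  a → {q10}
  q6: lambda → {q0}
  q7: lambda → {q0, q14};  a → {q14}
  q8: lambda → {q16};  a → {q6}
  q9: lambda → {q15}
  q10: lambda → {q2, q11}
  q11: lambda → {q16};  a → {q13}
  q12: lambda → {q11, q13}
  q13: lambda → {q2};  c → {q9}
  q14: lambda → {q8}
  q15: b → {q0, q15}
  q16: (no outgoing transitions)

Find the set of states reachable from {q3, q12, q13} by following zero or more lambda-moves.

Start with {q3, q12, q13}.
From q12 via lambda: add q11.
From q13 via lambda: add q2.
From q2 via lambda: add q6.
From q11 via lambda: add q16.
From q6 via lambda: add q0.
From q0 via lambda: add q7.
From q7 via lambda: add q14.
From q14 via lambda: add q8.
No new states can be added; the closed set is {q0, q2, q3, q6, q7, q8, q11, q12, q13, q14, q16}.

{q0, q2, q3, q6, q7, q8, q11, q12, q13, q14, q16}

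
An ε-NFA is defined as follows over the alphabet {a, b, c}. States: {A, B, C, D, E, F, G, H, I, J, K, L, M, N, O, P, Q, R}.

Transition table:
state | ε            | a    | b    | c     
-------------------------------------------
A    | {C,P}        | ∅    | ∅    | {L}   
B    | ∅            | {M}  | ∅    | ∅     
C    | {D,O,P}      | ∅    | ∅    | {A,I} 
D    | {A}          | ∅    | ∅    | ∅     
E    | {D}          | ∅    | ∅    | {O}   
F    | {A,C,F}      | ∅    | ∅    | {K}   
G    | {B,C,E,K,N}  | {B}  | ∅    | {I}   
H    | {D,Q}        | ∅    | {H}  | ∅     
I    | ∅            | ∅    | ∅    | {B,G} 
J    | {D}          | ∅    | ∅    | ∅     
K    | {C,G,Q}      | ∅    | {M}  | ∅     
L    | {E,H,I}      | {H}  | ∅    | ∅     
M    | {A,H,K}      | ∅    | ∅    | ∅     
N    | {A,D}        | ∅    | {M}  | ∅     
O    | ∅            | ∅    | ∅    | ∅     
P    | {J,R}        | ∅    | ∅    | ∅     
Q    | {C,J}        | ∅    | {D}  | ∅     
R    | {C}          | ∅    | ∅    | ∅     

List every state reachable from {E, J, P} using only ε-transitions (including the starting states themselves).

Start with {E, J, P}.
From E via ε: add D.
From P via ε: add R.
From D via ε: add A.
From R via ε: add C.
From C via ε: add O.
No new states can be added; the closed set is {A, C, D, E, J, O, P, R}.

{A, C, D, E, J, O, P, R}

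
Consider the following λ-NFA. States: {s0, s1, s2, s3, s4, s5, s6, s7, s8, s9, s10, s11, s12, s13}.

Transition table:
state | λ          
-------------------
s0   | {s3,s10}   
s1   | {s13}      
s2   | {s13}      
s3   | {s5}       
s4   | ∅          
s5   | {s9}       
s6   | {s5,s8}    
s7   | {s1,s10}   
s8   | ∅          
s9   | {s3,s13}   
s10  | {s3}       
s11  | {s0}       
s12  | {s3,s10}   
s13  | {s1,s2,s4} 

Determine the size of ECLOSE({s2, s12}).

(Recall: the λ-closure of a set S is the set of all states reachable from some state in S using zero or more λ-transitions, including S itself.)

Start with {s2, s12}.
From s2 via λ: add s13.
From s12 via λ: add s3, s10.
From s3 via λ: add s5.
From s13 via λ: add s1, s4.
From s5 via λ: add s9.
λ-closure = {s1, s2, s3, s4, s5, s9, s10, s12, s13}, which has 9 states.

9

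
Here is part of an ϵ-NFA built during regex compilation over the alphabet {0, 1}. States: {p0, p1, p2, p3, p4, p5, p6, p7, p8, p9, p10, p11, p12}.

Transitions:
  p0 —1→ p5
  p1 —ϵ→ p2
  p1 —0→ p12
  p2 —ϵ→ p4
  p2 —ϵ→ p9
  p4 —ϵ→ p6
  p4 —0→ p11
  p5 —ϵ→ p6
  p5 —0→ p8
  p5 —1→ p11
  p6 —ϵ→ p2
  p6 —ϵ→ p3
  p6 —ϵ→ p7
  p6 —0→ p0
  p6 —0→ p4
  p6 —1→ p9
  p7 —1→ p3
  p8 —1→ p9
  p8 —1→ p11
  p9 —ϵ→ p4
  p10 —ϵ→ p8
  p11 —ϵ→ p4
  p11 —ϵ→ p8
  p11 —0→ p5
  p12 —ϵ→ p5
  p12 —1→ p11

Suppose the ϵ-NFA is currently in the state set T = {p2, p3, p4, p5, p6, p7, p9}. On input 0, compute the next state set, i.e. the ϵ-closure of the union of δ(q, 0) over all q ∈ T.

p4 on 0 → {p11}.
p5 on 0 → {p8}.
p6 on 0 → {p0, p4}.
No 0-transition from p2, p3, p7, p9.
Union after reading 0: {p0, p4, p8, p11}.
Now take the ϵ-closure:
From p4 via ϵ: add p6.
From p6 via ϵ: add p2, p3, p7.
From p2 via ϵ: add p9.
No new states can be added; the closed set is {p0, p2, p3, p4, p6, p7, p8, p9, p11}.

{p0, p2, p3, p4, p6, p7, p8, p9, p11}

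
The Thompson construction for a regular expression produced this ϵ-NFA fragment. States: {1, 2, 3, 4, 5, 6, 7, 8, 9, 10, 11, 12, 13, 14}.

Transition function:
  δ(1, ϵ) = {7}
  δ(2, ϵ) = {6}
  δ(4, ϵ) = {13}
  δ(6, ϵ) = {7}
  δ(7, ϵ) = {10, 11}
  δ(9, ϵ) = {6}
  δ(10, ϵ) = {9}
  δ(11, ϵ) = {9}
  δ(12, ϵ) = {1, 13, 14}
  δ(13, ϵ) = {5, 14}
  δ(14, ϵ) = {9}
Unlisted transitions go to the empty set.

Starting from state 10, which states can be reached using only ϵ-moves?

Start with {10}.
From 10 via ϵ: add 9.
From 9 via ϵ: add 6.
From 6 via ϵ: add 7.
From 7 via ϵ: add 11.
No new states can be added; the closed set is {6, 7, 9, 10, 11}.

{6, 7, 9, 10, 11}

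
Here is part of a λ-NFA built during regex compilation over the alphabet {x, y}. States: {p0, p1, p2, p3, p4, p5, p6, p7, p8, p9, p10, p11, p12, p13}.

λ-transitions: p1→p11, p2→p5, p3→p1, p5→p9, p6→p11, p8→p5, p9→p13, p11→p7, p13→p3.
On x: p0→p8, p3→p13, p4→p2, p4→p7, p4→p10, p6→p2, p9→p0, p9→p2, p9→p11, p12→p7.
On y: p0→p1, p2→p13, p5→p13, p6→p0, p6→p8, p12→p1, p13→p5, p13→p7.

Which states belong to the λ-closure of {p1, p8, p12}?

Start with {p1, p8, p12}.
From p1 via λ: add p11.
From p8 via λ: add p5.
From p5 via λ: add p9.
From p11 via λ: add p7.
From p9 via λ: add p13.
From p13 via λ: add p3.
No new states can be added; the closed set is {p1, p3, p5, p7, p8, p9, p11, p12, p13}.

{p1, p3, p5, p7, p8, p9, p11, p12, p13}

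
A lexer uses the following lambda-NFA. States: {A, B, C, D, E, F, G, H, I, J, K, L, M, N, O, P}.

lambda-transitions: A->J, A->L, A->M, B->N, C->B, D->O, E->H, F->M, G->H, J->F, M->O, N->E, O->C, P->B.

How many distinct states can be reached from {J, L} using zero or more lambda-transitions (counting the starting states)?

Start with {J, L}.
From J via lambda: add F.
From F via lambda: add M.
From M via lambda: add O.
From O via lambda: add C.
From C via lambda: add B.
From B via lambda: add N.
From N via lambda: add E.
From E via lambda: add H.
lambda-closure = {B, C, E, F, H, J, L, M, N, O}, which has 10 states.

10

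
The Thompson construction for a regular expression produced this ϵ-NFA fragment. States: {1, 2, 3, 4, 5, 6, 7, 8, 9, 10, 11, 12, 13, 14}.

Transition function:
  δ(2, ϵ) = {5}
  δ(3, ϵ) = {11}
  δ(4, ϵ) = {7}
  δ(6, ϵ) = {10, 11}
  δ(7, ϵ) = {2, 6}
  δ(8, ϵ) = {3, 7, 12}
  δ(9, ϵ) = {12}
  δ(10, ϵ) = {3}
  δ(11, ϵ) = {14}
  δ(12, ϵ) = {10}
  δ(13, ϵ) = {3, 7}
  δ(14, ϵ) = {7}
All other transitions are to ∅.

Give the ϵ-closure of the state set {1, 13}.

Start with {1, 13}.
From 13 via ϵ: add 3, 7.
From 3 via ϵ: add 11.
From 7 via ϵ: add 2, 6.
From 2 via ϵ: add 5.
From 6 via ϵ: add 10.
From 11 via ϵ: add 14.
No new states can be added; the closed set is {1, 2, 3, 5, 6, 7, 10, 11, 13, 14}.

{1, 2, 3, 5, 6, 7, 10, 11, 13, 14}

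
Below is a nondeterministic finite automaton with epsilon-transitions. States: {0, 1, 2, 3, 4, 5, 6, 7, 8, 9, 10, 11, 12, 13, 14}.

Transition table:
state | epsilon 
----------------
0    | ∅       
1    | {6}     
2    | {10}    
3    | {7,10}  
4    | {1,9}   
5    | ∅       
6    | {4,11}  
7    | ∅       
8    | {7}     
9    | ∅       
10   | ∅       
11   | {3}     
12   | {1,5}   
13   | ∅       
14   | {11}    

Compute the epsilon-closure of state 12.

Start with {12}.
From 12 via epsilon: add 1, 5.
From 1 via epsilon: add 6.
From 6 via epsilon: add 4, 11.
From 4 via epsilon: add 9.
From 11 via epsilon: add 3.
From 3 via epsilon: add 7, 10.
No new states can be added; the closed set is {1, 3, 4, 5, 6, 7, 9, 10, 11, 12}.

{1, 3, 4, 5, 6, 7, 9, 10, 11, 12}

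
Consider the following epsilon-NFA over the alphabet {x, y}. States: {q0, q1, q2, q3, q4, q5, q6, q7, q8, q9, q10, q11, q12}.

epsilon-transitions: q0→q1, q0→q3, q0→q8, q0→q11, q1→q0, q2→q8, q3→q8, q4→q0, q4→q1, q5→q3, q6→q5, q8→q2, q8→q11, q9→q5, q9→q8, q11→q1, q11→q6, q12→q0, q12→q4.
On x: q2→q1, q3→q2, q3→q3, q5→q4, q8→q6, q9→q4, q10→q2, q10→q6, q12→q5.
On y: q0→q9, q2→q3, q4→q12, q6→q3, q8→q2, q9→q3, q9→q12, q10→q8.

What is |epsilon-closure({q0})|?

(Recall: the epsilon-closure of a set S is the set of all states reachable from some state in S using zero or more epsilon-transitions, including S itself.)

8

Start with {q0}.
From q0 via epsilon: add q1, q3, q8, q11.
From q8 via epsilon: add q2.
From q11 via epsilon: add q6.
From q6 via epsilon: add q5.
epsilon-closure = {q0, q1, q2, q3, q5, q6, q8, q11}, which has 8 states.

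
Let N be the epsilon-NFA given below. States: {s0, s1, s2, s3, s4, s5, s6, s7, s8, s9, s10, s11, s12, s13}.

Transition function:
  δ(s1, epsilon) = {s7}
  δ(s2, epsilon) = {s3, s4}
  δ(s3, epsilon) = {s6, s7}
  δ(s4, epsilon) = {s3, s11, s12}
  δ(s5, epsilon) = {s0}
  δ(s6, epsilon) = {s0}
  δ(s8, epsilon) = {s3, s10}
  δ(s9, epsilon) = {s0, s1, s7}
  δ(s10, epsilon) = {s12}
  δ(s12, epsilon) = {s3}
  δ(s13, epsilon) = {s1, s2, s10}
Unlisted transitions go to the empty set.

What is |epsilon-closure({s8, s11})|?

8

Start with {s8, s11}.
From s8 via epsilon: add s3, s10.
From s3 via epsilon: add s6, s7.
From s10 via epsilon: add s12.
From s6 via epsilon: add s0.
epsilon-closure = {s0, s3, s6, s7, s8, s10, s11, s12}, which has 8 states.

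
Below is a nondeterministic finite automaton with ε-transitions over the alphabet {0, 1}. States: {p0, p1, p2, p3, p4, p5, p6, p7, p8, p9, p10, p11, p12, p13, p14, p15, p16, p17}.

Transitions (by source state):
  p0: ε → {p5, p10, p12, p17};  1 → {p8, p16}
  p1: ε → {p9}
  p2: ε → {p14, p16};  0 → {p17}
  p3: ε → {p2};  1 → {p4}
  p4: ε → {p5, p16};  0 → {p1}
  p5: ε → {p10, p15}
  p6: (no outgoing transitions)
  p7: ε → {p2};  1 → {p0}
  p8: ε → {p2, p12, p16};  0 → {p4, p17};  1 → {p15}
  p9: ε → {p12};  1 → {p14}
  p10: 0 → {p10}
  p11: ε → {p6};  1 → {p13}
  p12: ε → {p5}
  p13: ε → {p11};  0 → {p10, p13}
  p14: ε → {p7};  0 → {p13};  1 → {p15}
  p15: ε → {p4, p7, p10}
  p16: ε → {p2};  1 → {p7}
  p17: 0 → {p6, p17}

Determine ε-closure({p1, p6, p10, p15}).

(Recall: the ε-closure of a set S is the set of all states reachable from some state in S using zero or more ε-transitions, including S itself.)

{p1, p2, p4, p5, p6, p7, p9, p10, p12, p14, p15, p16}

Start with {p1, p6, p10, p15}.
From p1 via ε: add p9.
From p15 via ε: add p4, p7.
From p4 via ε: add p5, p16.
From p7 via ε: add p2.
From p9 via ε: add p12.
From p2 via ε: add p14.
No new states can be added; the closed set is {p1, p2, p4, p5, p6, p7, p9, p10, p12, p14, p15, p16}.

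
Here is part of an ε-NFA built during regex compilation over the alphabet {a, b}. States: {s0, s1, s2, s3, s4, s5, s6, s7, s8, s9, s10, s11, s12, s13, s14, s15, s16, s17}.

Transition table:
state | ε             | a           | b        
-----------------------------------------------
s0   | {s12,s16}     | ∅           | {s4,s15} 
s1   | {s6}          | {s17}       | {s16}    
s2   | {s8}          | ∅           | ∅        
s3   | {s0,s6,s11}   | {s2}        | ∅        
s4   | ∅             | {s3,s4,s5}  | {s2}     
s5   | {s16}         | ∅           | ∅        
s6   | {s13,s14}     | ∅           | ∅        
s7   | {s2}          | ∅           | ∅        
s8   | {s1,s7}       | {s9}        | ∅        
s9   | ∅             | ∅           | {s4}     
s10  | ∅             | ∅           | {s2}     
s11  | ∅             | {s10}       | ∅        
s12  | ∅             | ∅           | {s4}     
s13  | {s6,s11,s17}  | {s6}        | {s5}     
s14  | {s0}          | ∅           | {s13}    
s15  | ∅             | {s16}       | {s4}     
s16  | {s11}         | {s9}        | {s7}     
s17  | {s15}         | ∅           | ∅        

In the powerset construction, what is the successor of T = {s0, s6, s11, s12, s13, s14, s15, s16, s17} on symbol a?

{s0, s6, s9, s10, s11, s12, s13, s14, s15, s16, s17}

s11 on a → {s10}.
s13 on a → {s6}.
s15 on a → {s16}.
s16 on a → {s9}.
No a-transition from s0, s6, s12, s14, s17.
Union after reading a: {s6, s9, s10, s16}.
Now take the ε-closure:
From s6 via ε: add s13, s14.
From s16 via ε: add s11.
From s13 via ε: add s17.
From s14 via ε: add s0.
From s0 via ε: add s12.
From s17 via ε: add s15.
No new states can be added; the closed set is {s0, s6, s9, s10, s11, s12, s13, s14, s15, s16, s17}.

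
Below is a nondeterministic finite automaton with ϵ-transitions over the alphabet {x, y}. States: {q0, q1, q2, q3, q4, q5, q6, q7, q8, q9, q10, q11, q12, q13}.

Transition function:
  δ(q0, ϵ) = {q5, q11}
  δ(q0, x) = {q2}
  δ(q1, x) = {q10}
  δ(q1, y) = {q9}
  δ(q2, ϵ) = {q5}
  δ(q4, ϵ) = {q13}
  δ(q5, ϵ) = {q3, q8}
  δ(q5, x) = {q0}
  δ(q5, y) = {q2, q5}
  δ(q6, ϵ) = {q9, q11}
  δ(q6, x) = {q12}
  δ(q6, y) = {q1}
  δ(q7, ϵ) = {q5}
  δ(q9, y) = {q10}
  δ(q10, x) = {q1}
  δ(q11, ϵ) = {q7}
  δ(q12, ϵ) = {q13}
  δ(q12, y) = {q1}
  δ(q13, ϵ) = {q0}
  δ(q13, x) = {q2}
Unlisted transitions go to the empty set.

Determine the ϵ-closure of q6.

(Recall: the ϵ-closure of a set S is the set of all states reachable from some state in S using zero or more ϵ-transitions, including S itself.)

Start with {q6}.
From q6 via ϵ: add q9, q11.
From q11 via ϵ: add q7.
From q7 via ϵ: add q5.
From q5 via ϵ: add q3, q8.
No new states can be added; the closed set is {q3, q5, q6, q7, q8, q9, q11}.

{q3, q5, q6, q7, q8, q9, q11}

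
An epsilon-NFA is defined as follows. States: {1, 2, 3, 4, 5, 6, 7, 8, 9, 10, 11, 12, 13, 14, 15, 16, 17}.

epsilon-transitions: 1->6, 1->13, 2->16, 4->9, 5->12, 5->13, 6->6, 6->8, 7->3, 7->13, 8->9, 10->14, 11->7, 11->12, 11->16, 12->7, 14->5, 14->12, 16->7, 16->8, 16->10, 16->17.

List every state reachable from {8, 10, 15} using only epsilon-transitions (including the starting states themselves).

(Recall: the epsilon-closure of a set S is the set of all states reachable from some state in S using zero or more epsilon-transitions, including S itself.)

Start with {8, 10, 15}.
From 8 via epsilon: add 9.
From 10 via epsilon: add 14.
From 14 via epsilon: add 5, 12.
From 5 via epsilon: add 13.
From 12 via epsilon: add 7.
From 7 via epsilon: add 3.
No new states can be added; the closed set is {3, 5, 7, 8, 9, 10, 12, 13, 14, 15}.

{3, 5, 7, 8, 9, 10, 12, 13, 14, 15}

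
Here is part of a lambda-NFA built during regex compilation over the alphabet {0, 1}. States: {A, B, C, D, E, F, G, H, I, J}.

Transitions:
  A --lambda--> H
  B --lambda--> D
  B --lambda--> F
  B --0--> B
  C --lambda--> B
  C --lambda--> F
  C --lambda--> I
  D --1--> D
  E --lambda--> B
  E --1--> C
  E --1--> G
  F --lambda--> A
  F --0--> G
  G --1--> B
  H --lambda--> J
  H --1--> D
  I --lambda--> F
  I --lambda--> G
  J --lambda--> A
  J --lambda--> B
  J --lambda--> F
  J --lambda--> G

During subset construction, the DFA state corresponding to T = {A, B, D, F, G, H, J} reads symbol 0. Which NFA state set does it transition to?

{A, B, D, F, G, H, J}

B on 0 → {B}.
F on 0 → {G}.
No 0-transition from A, D, G, H, J.
Union after reading 0: {B, G}.
Now take the lambda-closure:
From B via lambda: add D, F.
From F via lambda: add A.
From A via lambda: add H.
From H via lambda: add J.
No new states can be added; the closed set is {A, B, D, F, G, H, J}.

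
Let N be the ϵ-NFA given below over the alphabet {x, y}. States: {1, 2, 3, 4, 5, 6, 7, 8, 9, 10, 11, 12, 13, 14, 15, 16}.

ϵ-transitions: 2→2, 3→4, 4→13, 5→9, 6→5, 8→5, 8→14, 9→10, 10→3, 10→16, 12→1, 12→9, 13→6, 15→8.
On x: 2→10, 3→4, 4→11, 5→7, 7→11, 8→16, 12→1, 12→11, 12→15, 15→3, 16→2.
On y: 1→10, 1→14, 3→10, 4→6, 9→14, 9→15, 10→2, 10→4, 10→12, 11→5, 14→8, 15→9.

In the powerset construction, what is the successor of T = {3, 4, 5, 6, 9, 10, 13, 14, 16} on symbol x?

3 on x → {4}.
4 on x → {11}.
5 on x → {7}.
16 on x → {2}.
No x-transition from 6, 9, 10, 13, 14.
Union after reading x: {2, 4, 7, 11}.
Now take the ϵ-closure:
From 4 via ϵ: add 13.
From 13 via ϵ: add 6.
From 6 via ϵ: add 5.
From 5 via ϵ: add 9.
From 9 via ϵ: add 10.
From 10 via ϵ: add 3, 16.
No new states can be added; the closed set is {2, 3, 4, 5, 6, 7, 9, 10, 11, 13, 16}.

{2, 3, 4, 5, 6, 7, 9, 10, 11, 13, 16}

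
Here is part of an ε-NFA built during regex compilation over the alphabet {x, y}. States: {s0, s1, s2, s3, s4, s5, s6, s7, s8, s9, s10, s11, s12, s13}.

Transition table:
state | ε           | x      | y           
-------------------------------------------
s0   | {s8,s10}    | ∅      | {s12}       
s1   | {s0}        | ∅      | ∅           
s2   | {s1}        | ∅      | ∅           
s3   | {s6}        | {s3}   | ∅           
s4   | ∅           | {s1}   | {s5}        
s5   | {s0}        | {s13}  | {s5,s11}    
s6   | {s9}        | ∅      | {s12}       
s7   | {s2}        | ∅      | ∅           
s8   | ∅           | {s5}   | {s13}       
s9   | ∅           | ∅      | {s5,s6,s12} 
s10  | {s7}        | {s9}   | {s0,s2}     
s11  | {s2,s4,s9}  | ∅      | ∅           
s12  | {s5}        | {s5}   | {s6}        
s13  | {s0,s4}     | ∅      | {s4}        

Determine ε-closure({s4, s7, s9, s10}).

Start with {s4, s7, s9, s10}.
From s7 via ε: add s2.
From s2 via ε: add s1.
From s1 via ε: add s0.
From s0 via ε: add s8.
No new states can be added; the closed set is {s0, s1, s2, s4, s7, s8, s9, s10}.

{s0, s1, s2, s4, s7, s8, s9, s10}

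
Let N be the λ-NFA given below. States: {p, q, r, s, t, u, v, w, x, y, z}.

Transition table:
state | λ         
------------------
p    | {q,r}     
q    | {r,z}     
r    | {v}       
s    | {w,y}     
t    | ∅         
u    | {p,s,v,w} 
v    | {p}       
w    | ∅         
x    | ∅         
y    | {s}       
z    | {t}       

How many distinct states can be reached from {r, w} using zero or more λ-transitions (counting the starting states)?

Start with {r, w}.
From r via λ: add v.
From v via λ: add p.
From p via λ: add q.
From q via λ: add z.
From z via λ: add t.
λ-closure = {p, q, r, t, v, w, z}, which has 7 states.

7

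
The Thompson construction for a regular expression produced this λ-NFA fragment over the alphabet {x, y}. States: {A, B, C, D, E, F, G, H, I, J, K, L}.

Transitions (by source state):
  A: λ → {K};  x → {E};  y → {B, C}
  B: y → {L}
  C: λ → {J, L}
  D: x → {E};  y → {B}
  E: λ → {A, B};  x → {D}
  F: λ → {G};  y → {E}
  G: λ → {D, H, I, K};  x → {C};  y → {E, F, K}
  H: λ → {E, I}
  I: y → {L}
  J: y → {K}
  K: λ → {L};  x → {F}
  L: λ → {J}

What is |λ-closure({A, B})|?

Start with {A, B}.
From A via λ: add K.
From K via λ: add L.
From L via λ: add J.
λ-closure = {A, B, J, K, L}, which has 5 states.

5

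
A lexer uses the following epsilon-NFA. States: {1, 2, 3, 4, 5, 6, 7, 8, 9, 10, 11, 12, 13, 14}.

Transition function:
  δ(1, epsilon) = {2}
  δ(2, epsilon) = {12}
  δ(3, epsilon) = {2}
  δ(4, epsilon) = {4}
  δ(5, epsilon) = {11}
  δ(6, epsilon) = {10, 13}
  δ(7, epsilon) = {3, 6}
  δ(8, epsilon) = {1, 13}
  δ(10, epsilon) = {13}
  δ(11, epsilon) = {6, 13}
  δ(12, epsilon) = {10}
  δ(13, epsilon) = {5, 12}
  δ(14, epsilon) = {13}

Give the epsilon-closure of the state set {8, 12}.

Start with {8, 12}.
From 8 via epsilon: add 1, 13.
From 12 via epsilon: add 10.
From 1 via epsilon: add 2.
From 13 via epsilon: add 5.
From 5 via epsilon: add 11.
From 11 via epsilon: add 6.
No new states can be added; the closed set is {1, 2, 5, 6, 8, 10, 11, 12, 13}.

{1, 2, 5, 6, 8, 10, 11, 12, 13}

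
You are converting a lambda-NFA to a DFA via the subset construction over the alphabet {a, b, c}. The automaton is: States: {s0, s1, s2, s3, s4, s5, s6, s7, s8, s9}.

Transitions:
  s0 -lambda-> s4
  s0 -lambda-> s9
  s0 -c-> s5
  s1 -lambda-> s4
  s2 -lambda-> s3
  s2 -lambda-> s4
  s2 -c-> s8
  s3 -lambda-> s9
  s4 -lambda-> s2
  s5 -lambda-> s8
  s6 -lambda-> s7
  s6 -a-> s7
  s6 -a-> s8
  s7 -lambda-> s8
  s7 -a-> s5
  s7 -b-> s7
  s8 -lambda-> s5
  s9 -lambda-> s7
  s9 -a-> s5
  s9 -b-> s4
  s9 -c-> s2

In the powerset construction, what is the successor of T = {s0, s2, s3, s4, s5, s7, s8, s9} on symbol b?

s7 on b → {s7}.
s9 on b → {s4}.
No b-transition from s0, s2, s3, s4, s5, s8.
Union after reading b: {s4, s7}.
Now take the lambda-closure:
From s4 via lambda: add s2.
From s7 via lambda: add s8.
From s2 via lambda: add s3.
From s8 via lambda: add s5.
From s3 via lambda: add s9.
No new states can be added; the closed set is {s2, s3, s4, s5, s7, s8, s9}.

{s2, s3, s4, s5, s7, s8, s9}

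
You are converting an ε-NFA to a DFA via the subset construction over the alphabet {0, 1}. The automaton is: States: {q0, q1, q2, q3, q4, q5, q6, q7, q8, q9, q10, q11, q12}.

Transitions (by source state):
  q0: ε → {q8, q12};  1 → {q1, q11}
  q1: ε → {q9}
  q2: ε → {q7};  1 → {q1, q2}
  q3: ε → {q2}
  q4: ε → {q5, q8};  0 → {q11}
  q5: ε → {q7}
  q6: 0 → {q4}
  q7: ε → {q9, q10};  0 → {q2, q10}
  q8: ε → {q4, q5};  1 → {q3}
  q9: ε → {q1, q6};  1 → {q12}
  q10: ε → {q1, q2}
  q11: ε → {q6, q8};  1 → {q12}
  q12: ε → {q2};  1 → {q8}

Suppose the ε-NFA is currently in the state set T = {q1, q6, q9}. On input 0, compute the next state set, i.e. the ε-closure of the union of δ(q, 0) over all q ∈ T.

{q1, q2, q4, q5, q6, q7, q8, q9, q10}

q6 on 0 → {q4}.
No 0-transition from q1, q9.
Union after reading 0: {q4}.
Now take the ε-closure:
From q4 via ε: add q5, q8.
From q5 via ε: add q7.
From q7 via ε: add q9, q10.
From q9 via ε: add q1, q6.
From q10 via ε: add q2.
No new states can be added; the closed set is {q1, q2, q4, q5, q6, q7, q8, q9, q10}.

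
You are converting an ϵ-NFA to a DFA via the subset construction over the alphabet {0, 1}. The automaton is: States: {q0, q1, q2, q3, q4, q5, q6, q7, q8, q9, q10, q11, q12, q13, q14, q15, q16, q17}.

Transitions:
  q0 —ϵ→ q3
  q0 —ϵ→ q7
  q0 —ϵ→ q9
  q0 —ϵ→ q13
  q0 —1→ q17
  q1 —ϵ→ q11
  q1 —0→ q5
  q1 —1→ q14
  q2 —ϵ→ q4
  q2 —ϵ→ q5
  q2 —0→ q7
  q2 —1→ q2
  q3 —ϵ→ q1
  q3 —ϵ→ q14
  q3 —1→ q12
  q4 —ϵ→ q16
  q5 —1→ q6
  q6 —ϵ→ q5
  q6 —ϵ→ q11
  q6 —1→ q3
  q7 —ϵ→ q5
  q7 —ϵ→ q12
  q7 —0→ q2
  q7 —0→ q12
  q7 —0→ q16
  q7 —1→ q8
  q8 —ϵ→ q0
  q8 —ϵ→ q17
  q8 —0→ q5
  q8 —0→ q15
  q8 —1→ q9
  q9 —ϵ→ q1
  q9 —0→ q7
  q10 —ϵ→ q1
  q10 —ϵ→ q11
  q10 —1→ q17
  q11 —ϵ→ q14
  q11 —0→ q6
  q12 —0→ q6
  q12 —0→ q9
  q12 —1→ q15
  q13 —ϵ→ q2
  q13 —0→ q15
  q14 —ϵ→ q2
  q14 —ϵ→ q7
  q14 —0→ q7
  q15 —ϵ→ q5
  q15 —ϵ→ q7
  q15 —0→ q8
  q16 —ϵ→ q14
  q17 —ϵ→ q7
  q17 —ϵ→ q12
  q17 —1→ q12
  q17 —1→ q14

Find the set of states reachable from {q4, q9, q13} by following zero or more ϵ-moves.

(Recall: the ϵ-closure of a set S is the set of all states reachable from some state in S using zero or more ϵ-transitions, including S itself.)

{q1, q2, q4, q5, q7, q9, q11, q12, q13, q14, q16}

Start with {q4, q9, q13}.
From q4 via ϵ: add q16.
From q9 via ϵ: add q1.
From q13 via ϵ: add q2.
From q1 via ϵ: add q11.
From q2 via ϵ: add q5.
From q16 via ϵ: add q14.
From q14 via ϵ: add q7.
From q7 via ϵ: add q12.
No new states can be added; the closed set is {q1, q2, q4, q5, q7, q9, q11, q12, q13, q14, q16}.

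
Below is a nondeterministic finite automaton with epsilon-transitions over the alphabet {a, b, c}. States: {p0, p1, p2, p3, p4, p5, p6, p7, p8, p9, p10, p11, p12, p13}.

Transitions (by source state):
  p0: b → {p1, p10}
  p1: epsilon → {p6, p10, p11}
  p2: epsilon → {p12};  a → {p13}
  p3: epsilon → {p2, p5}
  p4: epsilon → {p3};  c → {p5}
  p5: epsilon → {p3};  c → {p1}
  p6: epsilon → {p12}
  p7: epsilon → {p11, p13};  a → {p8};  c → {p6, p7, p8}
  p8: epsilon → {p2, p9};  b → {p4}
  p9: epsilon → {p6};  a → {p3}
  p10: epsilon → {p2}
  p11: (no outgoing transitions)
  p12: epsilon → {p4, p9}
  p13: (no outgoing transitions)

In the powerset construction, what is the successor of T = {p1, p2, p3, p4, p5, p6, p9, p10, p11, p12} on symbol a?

p2 on a → {p13}.
p9 on a → {p3}.
No a-transition from p1, p3, p4, p5, p6, p10, p11, p12.
Union after reading a: {p3, p13}.
Now take the epsilon-closure:
From p3 via epsilon: add p2, p5.
From p2 via epsilon: add p12.
From p12 via epsilon: add p4, p9.
From p9 via epsilon: add p6.
No new states can be added; the closed set is {p2, p3, p4, p5, p6, p9, p12, p13}.

{p2, p3, p4, p5, p6, p9, p12, p13}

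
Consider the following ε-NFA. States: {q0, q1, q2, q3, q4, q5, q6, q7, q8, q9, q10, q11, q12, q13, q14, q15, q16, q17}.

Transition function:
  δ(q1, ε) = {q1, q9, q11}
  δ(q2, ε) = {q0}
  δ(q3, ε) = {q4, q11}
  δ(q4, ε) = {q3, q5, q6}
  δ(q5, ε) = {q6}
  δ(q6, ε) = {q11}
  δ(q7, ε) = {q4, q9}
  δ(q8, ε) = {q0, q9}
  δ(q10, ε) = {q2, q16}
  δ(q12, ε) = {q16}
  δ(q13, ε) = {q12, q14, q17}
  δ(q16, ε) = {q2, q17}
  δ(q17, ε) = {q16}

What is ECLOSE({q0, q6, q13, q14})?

{q0, q2, q6, q11, q12, q13, q14, q16, q17}

Start with {q0, q6, q13, q14}.
From q6 via ε: add q11.
From q13 via ε: add q12, q17.
From q12 via ε: add q16.
From q16 via ε: add q2.
No new states can be added; the closed set is {q0, q2, q6, q11, q12, q13, q14, q16, q17}.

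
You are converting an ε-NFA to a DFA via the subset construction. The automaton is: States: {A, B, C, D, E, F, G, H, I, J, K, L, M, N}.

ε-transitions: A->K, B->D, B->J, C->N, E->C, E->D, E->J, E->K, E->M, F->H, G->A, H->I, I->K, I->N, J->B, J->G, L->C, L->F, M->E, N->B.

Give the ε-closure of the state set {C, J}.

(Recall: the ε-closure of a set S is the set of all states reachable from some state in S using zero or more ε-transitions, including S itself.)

Start with {C, J}.
From C via ε: add N.
From J via ε: add B, G.
From B via ε: add D.
From G via ε: add A.
From A via ε: add K.
No new states can be added; the closed set is {A, B, C, D, G, J, K, N}.

{A, B, C, D, G, J, K, N}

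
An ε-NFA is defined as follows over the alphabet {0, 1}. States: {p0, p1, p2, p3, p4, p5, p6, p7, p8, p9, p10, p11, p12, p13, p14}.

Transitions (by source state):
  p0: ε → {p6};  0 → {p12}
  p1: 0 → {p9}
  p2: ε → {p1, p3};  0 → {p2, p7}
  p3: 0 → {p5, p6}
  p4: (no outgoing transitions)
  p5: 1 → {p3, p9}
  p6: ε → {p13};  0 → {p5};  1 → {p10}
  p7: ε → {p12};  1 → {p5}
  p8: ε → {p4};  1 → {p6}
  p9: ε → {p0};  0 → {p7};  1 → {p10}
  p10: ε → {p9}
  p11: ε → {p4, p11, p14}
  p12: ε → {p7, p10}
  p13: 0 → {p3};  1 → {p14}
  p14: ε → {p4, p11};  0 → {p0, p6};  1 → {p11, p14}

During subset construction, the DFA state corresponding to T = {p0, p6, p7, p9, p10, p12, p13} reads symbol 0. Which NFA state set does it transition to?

{p0, p3, p5, p6, p7, p9, p10, p12, p13}

p0 on 0 → {p12}.
p6 on 0 → {p5}.
p9 on 0 → {p7}.
p13 on 0 → {p3}.
No 0-transition from p7, p10, p12.
Union after reading 0: {p3, p5, p7, p12}.
Now take the ε-closure:
From p12 via ε: add p10.
From p10 via ε: add p9.
From p9 via ε: add p0.
From p0 via ε: add p6.
From p6 via ε: add p13.
No new states can be added; the closed set is {p0, p3, p5, p6, p7, p9, p10, p12, p13}.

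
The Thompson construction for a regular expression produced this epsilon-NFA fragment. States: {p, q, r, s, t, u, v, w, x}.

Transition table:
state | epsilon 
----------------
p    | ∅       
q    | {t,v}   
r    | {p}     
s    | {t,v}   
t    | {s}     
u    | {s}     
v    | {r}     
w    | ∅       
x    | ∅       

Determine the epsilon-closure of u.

Start with {u}.
From u via epsilon: add s.
From s via epsilon: add t, v.
From v via epsilon: add r.
From r via epsilon: add p.
No new states can be added; the closed set is {p, r, s, t, u, v}.

{p, r, s, t, u, v}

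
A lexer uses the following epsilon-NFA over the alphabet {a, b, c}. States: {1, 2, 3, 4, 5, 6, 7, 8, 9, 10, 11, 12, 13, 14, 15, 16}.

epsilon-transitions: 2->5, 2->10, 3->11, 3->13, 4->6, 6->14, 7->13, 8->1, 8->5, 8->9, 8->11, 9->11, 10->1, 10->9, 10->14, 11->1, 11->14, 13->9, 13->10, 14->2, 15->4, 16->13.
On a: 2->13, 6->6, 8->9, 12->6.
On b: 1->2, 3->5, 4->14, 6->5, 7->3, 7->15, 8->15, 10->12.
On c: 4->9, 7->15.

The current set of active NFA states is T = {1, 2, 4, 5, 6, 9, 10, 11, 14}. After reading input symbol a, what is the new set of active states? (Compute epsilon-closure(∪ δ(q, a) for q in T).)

2 on a → {13}.
6 on a → {6}.
No a-transition from 1, 4, 5, 9, 10, 11, 14.
Union after reading a: {6, 13}.
Now take the epsilon-closure:
From 6 via epsilon: add 14.
From 13 via epsilon: add 9, 10.
From 9 via epsilon: add 11.
From 10 via epsilon: add 1.
From 14 via epsilon: add 2.
From 2 via epsilon: add 5.
No new states can be added; the closed set is {1, 2, 5, 6, 9, 10, 11, 13, 14}.

{1, 2, 5, 6, 9, 10, 11, 13, 14}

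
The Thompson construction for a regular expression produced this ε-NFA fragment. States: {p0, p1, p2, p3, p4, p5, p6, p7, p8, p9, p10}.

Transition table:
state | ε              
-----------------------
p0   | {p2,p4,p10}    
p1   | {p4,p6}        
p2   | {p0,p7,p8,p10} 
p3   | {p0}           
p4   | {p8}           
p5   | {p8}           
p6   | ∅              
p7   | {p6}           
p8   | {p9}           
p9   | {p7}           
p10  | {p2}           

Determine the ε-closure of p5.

Start with {p5}.
From p5 via ε: add p8.
From p8 via ε: add p9.
From p9 via ε: add p7.
From p7 via ε: add p6.
No new states can be added; the closed set is {p5, p6, p7, p8, p9}.

{p5, p6, p7, p8, p9}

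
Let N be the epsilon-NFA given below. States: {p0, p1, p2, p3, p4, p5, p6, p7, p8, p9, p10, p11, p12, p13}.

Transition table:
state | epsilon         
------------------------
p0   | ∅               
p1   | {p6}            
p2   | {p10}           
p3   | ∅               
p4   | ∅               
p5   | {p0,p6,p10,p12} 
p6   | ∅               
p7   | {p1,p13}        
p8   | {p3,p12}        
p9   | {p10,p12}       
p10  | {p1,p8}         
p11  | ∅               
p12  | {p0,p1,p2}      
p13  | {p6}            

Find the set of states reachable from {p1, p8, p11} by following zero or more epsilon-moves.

Start with {p1, p8, p11}.
From p1 via epsilon: add p6.
From p8 via epsilon: add p3, p12.
From p12 via epsilon: add p0, p2.
From p2 via epsilon: add p10.
No new states can be added; the closed set is {p0, p1, p2, p3, p6, p8, p10, p11, p12}.

{p0, p1, p2, p3, p6, p8, p10, p11, p12}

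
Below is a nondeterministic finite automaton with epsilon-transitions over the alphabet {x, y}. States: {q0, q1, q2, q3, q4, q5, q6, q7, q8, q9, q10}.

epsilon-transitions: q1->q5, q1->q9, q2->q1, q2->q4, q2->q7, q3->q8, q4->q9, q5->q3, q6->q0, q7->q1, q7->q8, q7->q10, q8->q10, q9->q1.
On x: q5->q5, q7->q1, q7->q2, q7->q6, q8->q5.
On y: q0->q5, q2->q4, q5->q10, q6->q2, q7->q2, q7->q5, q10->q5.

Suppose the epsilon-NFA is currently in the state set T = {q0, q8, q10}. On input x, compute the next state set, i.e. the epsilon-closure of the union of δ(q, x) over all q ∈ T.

q8 on x → {q5}.
No x-transition from q0, q10.
Union after reading x: {q5}.
Now take the epsilon-closure:
From q5 via epsilon: add q3.
From q3 via epsilon: add q8.
From q8 via epsilon: add q10.
No new states can be added; the closed set is {q3, q5, q8, q10}.

{q3, q5, q8, q10}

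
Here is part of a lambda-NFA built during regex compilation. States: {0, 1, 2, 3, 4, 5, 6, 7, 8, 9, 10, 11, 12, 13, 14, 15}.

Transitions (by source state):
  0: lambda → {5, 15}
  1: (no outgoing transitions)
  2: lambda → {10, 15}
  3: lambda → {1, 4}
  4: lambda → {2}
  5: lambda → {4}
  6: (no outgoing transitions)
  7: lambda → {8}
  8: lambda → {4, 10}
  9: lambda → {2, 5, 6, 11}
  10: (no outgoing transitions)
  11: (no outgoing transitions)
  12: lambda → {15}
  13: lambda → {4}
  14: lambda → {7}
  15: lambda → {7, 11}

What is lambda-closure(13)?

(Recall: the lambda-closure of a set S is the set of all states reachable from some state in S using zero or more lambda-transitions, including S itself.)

Start with {13}.
From 13 via lambda: add 4.
From 4 via lambda: add 2.
From 2 via lambda: add 10, 15.
From 15 via lambda: add 7, 11.
From 7 via lambda: add 8.
No new states can be added; the closed set is {2, 4, 7, 8, 10, 11, 13, 15}.

{2, 4, 7, 8, 10, 11, 13, 15}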